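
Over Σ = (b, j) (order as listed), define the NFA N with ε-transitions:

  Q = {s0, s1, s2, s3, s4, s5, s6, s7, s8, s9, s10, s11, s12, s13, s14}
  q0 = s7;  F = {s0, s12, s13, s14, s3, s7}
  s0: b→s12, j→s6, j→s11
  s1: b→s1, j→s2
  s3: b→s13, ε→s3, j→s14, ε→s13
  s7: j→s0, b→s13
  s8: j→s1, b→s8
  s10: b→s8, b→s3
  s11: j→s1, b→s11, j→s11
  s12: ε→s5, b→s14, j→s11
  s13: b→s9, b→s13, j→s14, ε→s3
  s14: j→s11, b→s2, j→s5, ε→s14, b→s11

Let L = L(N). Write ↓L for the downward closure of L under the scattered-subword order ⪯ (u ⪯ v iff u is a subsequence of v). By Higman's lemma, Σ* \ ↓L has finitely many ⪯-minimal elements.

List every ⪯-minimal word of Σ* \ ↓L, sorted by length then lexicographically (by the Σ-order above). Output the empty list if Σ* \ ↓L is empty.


|Q|=15, |F|=6, |δ|=30 (5 ε).
min D↑ (6 st, q0=0, F={5}): 0:b→1,j→2 1:b→1,j→3 2:b→4,j→5 3:b→5,j→5 4:b→3,j→5 5:b→5,j→5 (ε-aug+det+¬).
'jj': N↓-sim [12, 8, 5] end={s1,s11,s2,s5,s6} — reject; 2/2 del acc.
'bjb': N↓-sim [12, 9, 5, 3] end={s1,s11,s2} ∉↓L; 3/3 deletions ∈↓L.
'jbbb': |S_i|=[12, 8, 6, 5, 3] end={s1,s11,s2} ∉↓L; 4/4 del acc.
3 obstructions.

Antichain: [jj, bjb, jbbb].


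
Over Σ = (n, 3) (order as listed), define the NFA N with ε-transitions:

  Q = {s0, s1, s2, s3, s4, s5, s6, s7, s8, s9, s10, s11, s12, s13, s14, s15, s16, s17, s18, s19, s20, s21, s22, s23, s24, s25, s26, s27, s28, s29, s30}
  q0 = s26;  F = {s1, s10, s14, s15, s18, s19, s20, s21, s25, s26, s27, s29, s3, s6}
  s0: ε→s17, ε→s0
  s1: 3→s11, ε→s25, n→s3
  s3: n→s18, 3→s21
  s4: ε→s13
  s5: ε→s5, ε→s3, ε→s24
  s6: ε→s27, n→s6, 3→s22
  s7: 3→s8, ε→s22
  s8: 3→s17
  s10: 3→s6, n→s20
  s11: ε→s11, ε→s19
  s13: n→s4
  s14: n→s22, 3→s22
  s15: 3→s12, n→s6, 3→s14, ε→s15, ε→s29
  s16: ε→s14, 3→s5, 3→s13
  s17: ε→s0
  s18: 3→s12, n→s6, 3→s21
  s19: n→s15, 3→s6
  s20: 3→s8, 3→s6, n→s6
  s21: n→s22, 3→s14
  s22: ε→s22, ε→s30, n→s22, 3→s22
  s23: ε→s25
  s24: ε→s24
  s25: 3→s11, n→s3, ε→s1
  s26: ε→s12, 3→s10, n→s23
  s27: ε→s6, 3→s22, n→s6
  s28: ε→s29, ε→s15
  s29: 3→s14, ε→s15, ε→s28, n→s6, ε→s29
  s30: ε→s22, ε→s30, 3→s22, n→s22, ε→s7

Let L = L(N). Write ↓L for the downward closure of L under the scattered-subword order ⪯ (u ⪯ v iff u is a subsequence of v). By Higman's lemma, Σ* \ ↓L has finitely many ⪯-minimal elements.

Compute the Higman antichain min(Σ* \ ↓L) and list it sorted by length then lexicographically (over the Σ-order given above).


min(Σ*\↓L) = [333, nn3n, 3nn3, nnnn3].

|Q|=31, |F|=14, |δ|=70 (30 ε).
min D↑ (12 st, q0=0, F={10}): 0:n→1,3→2 1:n→3,3→4 2:n→5,3→6 3:n→7,3→8 4:n→9,3→6 5:n→6,3→6 6:n→6,3→10 7:n→6,3→8 8:n→10,3→11 9:n→6,3→11 10:n→10,3→10 11:n→10,3→10.
'333': run [24, 18, 10, 6] end={s0,s17,s22,s30,s7,s8} ∉↓L; 3/3 del acc.
'nn3n': |S_i|=[24, 22, 16, 9, 6] end={s0,s17,s22,s30,s7,s8} rej; 4/4 del acc.
'3nn3': run [24, 18, 14, 8, 6] end={s0,s17,s22,s30,s7,s8} ∉↓L; 4/4 single-dels accept.
'nnnn3': N↓-sim [24, 22, 16, 12, 8, 6] end={s0,s17,s22,s30,s7,s8} — reject; 5/5 single-dels accept.
4 obstructions.


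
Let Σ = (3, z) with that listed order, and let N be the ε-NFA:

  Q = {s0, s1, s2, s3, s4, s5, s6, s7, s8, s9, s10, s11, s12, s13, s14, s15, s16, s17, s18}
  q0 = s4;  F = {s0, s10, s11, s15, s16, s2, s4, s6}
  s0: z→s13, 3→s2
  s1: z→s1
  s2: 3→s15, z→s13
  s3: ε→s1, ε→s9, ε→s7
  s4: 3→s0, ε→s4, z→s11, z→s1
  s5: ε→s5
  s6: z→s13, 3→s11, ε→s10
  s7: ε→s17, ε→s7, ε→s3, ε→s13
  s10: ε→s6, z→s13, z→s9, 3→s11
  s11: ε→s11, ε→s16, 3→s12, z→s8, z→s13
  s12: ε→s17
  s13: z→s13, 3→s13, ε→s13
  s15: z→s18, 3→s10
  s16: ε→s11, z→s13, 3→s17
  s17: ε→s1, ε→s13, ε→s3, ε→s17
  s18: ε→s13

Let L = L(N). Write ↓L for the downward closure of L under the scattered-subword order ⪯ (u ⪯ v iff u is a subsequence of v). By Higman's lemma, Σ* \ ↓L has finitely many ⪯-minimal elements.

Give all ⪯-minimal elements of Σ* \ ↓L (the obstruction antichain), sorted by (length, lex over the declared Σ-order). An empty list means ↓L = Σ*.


A = [3z, z3, zz, 333333].

|Q|=19, |F|=8, |δ|=43 (21 ε).
min D↑ (7 st, q0=0, F={4}): 0:3→1,z→2 1:3→3,z→4 2:3→4,z→4 3:3→5,z→4 4:3→4,z→4 5:3→6,z→4 6:3→2,z→4.
'3z': run [17, 16, 5] end={s1,s13,s18,s8,s9} rej; 2/2 single-dels accept.
'z3': N↓-sim [17, 11, 7] end={s1,s12,s13,s17,s3,s7,s9} rej; 2/2 del acc.
'zz': |S_i|=[17, 11, 3] end={s1,s13,s8} — reject; 2/2 del acc.
'333333': N↓-sim [17, 16, 15, 14, 12, 10, 7] end={s1,s12,s13,s17,s3,s7,s9} rej; 6/6 del acc.
4 obstructions.


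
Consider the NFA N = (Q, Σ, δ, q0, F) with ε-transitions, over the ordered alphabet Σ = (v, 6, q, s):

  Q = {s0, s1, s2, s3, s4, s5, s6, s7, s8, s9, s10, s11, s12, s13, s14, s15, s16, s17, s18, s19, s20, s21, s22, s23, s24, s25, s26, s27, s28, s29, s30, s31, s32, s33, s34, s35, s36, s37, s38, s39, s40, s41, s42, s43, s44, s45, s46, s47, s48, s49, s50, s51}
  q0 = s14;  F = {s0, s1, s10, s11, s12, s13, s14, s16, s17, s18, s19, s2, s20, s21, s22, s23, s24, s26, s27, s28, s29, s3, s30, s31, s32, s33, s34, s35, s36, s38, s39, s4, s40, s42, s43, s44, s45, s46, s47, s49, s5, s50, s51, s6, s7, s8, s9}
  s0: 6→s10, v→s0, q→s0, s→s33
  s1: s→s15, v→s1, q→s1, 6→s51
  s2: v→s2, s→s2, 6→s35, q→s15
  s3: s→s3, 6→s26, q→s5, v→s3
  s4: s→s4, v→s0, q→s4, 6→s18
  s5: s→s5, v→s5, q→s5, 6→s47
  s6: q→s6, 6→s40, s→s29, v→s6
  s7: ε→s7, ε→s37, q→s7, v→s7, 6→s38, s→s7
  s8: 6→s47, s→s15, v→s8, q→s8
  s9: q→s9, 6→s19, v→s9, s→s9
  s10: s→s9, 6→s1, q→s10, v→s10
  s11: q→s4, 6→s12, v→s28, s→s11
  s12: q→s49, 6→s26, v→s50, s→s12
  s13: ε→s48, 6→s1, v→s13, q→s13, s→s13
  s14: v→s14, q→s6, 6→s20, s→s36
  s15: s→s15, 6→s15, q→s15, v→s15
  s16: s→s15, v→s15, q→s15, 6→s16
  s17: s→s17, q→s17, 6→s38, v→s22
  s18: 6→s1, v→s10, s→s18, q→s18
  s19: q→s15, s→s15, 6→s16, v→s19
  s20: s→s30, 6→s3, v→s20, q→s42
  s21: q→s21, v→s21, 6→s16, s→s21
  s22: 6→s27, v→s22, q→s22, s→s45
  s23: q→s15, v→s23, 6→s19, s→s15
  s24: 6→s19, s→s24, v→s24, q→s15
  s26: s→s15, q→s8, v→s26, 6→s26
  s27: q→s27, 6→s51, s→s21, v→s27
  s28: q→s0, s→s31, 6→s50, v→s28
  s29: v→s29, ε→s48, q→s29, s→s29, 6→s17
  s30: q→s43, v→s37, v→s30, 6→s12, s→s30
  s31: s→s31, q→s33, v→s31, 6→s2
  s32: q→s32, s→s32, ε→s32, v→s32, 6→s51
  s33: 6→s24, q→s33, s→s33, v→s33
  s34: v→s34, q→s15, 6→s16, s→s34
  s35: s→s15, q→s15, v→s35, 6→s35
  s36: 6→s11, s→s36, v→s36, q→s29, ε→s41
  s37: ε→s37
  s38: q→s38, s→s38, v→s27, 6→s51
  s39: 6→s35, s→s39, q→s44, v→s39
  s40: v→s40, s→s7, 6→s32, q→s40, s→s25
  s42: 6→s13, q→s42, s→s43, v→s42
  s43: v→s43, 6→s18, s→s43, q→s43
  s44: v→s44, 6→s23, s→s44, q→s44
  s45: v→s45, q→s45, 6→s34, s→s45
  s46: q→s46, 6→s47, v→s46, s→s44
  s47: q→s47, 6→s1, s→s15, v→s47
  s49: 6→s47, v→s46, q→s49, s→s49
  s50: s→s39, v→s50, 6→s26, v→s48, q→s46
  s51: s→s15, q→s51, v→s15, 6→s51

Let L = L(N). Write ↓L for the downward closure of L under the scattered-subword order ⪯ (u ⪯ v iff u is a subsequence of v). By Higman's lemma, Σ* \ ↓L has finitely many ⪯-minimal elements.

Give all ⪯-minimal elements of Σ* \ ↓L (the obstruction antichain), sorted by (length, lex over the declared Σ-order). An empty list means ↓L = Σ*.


|Q|=52, |F|=47, |δ|=202 (7 ε).
min D↑ (48 st, q0=0, F={21}): 0:v→0,6→1,q→2,s→3 1:v→1,6→4,q→5,s→6 2:v→2,6→7,q→2,s→8 3:v→3,6→9,q→8,s→3 4:v→4,6→10,q→11,s→4 5:v→5,6→12,q→5,s→13 6:v→6,6→14,q→13,s→6 7:v→7,6→15,q→7,s→16 8:v→8,6→17,q→8,s→8 9:v→18,6→14,q→19,s→9 10:v→10,6→10,q→20,s→21 11:v→11,6→22,q→11,s→11 12:v→12,6→23,q→12,s→12 13:v→13,6→24,q→13,s→13 14:v→25,6→10,q→26,s→14 15:v→15,6→27,q→15,s→15 16:v→16,6→28,q→16,s→16 17:v→29,6→28,q→17,s→17 18:v→18,6→25,q→30,s→31 19:v→30,6→24,q→19,s→19 20:v→20,6→22,q→20,s→21 21:v→21,6→21,q→21,s→21 22:v→22,6→23,q→22,s→21 23:v→23,6→27,q→23,s→21 24:v→32,6→23,q→24,s→24 25:v→25,6→10,q→33,s→34 26:v→33,6→22,q→26,s→26 27:v→21,6→27,q→27,s→21 28:v→35,6→27,q→28,s→28 29:v→29,6→35,q→29,s→36 30:v→30,6→32,q→30,s→37 31:v→31,6→38,q→37,s→31 32:v→32,6→23,q→32,s→39 33:v→33,6→22,q→33,s→40 34:v→34,6→41,q→40,s→34 35:v→35,6→27,q→35,s→42 36:v→36,6→43,q→36,s→36 37:v→37,6→44,q→37,s→37 38:v→38,6→41,q→21,s→38 39:v→39,6→45,q→39,s→39 40:v→40,6→46,q→40,s→40 41:v→41,6→41,q→21,s→21 42:v→42,6→47,q→42,s→42 43:v→43,6→47,q→21,s→43 44:v→44,6→45,q→21,s→44 45:v→45,6→47,q→21,s→21 46:v→46,6→45,q→21,s→21 47:v→21,6→47,q→21,s→21.
'666s': N↓-sim [52, 47, 30, 10, 1] end={s15} rej; 4/4 deletions ∈↓L.
'q666v': |S_i|=[52, 37, 25, 10, 3, 1] end={s15} ∉↓L; 5/5 del acc.
's6vs6q': N↓-sim [52, 47, 35, 28, 15, 8, 1] end={s15} — reject; 6/6 deletions ∈↓L.
3 minimals (antichain).

Antichain: [666s, q666v, s6vs6q].


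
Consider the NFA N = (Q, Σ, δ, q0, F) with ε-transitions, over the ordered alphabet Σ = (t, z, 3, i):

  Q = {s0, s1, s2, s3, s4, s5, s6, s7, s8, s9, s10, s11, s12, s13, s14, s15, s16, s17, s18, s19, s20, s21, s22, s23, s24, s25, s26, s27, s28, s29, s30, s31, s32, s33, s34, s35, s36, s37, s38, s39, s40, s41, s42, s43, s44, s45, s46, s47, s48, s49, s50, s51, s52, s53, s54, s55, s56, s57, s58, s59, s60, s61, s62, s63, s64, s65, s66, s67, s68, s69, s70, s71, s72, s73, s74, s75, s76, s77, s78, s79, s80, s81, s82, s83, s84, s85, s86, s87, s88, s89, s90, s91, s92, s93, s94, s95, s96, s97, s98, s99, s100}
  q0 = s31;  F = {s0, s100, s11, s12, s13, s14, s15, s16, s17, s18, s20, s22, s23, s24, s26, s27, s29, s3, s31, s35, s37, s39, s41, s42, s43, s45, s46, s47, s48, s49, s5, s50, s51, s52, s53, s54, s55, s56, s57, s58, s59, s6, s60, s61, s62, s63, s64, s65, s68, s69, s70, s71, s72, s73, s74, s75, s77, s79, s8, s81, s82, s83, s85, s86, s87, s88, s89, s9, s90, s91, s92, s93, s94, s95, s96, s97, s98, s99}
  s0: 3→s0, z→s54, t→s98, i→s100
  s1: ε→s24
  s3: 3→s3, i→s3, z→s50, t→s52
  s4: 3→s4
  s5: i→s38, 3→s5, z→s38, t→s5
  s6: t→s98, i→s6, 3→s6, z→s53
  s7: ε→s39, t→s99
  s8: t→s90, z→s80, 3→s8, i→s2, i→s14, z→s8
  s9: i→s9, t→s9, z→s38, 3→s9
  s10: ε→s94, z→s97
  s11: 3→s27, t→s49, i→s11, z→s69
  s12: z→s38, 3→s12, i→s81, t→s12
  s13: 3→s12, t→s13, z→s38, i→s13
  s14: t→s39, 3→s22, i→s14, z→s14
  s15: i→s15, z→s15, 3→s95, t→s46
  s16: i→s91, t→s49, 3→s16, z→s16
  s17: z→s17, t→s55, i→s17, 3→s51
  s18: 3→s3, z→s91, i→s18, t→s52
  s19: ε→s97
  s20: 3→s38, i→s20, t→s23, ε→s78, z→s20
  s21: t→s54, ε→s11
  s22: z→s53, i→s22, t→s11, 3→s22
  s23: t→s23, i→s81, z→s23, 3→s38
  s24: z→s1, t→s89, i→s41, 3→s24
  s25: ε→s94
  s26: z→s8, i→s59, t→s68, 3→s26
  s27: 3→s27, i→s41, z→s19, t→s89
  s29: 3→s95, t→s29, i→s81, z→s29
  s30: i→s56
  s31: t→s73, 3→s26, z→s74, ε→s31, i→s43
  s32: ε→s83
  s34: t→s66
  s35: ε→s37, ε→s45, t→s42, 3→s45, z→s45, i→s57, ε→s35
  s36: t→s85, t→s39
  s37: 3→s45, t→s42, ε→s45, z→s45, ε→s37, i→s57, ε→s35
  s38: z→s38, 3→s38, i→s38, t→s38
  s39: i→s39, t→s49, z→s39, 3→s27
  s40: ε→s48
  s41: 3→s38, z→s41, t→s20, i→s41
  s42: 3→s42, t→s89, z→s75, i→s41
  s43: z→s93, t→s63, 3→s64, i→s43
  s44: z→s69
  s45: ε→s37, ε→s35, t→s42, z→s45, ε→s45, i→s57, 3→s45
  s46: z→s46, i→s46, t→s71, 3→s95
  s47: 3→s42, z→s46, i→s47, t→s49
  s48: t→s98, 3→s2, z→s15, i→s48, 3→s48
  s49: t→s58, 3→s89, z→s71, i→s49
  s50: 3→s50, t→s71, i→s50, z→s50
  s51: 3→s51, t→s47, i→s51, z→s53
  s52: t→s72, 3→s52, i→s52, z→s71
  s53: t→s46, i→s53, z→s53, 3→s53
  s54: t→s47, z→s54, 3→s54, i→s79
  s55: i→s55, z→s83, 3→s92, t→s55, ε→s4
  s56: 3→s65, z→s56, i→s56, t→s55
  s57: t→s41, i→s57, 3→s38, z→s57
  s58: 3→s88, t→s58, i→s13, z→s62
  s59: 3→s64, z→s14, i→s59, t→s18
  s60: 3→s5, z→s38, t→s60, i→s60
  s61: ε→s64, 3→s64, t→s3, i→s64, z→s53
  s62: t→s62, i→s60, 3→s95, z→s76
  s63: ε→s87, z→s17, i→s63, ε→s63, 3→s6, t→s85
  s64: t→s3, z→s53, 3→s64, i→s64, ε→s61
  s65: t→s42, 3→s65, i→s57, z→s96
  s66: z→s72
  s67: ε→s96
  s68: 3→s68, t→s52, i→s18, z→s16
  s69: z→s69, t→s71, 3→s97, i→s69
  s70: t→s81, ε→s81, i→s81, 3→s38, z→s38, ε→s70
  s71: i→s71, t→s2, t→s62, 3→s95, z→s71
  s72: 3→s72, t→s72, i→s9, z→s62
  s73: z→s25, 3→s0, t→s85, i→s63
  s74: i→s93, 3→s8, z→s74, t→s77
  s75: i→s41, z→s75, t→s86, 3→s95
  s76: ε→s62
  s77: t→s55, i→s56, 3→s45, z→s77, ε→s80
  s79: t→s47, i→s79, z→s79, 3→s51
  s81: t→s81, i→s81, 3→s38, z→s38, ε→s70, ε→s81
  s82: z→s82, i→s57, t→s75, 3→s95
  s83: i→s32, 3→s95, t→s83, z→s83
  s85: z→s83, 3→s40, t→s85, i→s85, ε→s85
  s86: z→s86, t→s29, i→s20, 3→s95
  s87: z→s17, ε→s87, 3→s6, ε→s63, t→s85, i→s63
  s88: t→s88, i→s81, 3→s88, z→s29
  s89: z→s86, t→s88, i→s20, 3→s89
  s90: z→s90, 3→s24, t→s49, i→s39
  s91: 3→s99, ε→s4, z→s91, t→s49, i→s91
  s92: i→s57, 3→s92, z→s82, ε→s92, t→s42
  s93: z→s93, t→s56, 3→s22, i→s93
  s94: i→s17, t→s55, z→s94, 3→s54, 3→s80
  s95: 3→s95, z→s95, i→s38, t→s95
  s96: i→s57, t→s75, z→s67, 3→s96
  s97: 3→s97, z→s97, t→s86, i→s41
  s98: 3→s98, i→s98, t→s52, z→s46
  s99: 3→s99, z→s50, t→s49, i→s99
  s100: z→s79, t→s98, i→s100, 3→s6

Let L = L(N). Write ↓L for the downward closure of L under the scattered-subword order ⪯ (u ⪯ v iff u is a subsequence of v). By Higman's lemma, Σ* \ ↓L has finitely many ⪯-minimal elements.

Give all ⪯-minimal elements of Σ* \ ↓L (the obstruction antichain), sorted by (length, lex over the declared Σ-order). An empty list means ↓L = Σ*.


Antichain: [ttz3i, zt3i3, 3tttiz, i3zt3i].

|Q|=101, |F|=78, |δ|=367 (36 ε).
min D↑ (74 st, q0=0, F={51}): 0:t→1,z→2,3→3,i→4 1:t→5,z→6,3→7,i→8 2:t→9,z→2,3→10,i→11 3:t→12,z→10,3→3,i→13 4:t→8,z→11,3→14,i→4 5:t→5,z→15,3→16,i→5 6:t→17,z→6,3→18,i→19 7:t→20,z→18,3→7,i→21 8:t→5,z→19,3→22,i→8 9:t→17,z→9,3→23,i→24 10:t→25,z→10,3→10,i→26 11:t→24,z→11,3→27,i→11 12:t→28,z→29,3→12,i→30 13:t→30,z→26,3→14,i→13 14:t→31,z→32,3→14,i→14 15:t→15,z→15,3→33,i→15 16:t→20,z→34,3→16,i→16 17:t→17,z→15,3→35,i→17 18:t→36,z→18,3→18,i→37 19:t→17,z→19,3→38,i→19 20:t→28,z→39,3→20,i→20 21:t→20,z→37,3→22,i→21 22:t→20,z→32,3→22,i→22 23:t→40,z→23,3→23,i→41 24:t→17,z→24,3→42,i→24 25:t→43,z→25,3→44,i→45 26:t→45,z→26,3→27,i→26 27:t→46,z→32,3→27,i→27 28:t→47,z→48,3→28,i→28 29:t→43,z→29,3→29,i→49 30:t→28,z→49,3→31,i→30 31:t→28,z→50,3→31,i→31 32:t→39,z→32,3→32,i→32 33:t→33,z→33,3→33,i→51 34:t→39,z→34,3→33,i→34 35:t→40,z→52,3→35,i→41 36:t→43,z→39,3→40,i→36 37:t→36,z→37,3→38,i→37 38:t→36,z→32,3→38,i→38 39:t→48,z→39,3→33,i→39 40:t→53,z→54,3→40,i→55 41:t→55,z→41,3→51,i→41 42:t→40,z→56,3→42,i→41 43:t→57,z→48,3→53,i→43 44:t→53,z→44,3→44,i→55 45:t→43,z→45,3→58,i→45 46:t→43,z→59,3→58,i→46 47:t→47,z→60,3→47,i→61 48:t→60,z→48,3→33,i→48 49:t→43,z→49,3→62,i→49 50:t→48,z→50,3→50,i→50 51:t→51,z→51,3→51,i→51 52:t→54,z→52,3→33,i→41 53:t→63,z→64,3→53,i→65 54:t→64,z→54,3→33,i→55 55:t→65,z→55,3→51,i→55 56:t→54,z→56,3→56,i→41 57:t→57,z→60,3→63,i→66 58:t→53,z→67,3→58,i→55 59:t→48,z→59,3→67,i→59 60:t→60,z→60,3→33,i→68 61:t→61,z→51,3→61,i→61 62:t→43,z→50,3→62,i→62 63:t→63,z→69,3→63,i→70 64:t→69,z→64,3→33,i→65 65:t→71,z→65,3→51,i→65 66:t→66,z→51,3→72,i→66 67:t→64,z→67,3→67,i→55 68:t→68,z→51,3→73,i→68 69:t→69,z→69,3→33,i→70 70:t→70,z→51,3→51,i→70 71:t→71,z→71,3→51,i→70 72:t→72,z→51,3→72,i→70 73:t→73,z→51,3→73,i→51 [Hopcroft].
'ttz3i': N↓-sim [90, 79, 41, 23, 3, 1] end={s38} ∉↓L; 5/5 deletions ∈↓L.
'zt3i3': run [90, 68, 51, 31, 8, 1] end={s38} rej; 5/5 del acc.
'3tttiz': N↓-sim [90, 74, 47, 24, 17, 8, 1] end={s38} — reject; 6/6 del acc.
'i3zt3i': N↓-sim [90, 71, 54, 28, 18, 3, 1] end={s38} ∉↓L; 6/6 del acc.
4 words, ⪯-incomp.


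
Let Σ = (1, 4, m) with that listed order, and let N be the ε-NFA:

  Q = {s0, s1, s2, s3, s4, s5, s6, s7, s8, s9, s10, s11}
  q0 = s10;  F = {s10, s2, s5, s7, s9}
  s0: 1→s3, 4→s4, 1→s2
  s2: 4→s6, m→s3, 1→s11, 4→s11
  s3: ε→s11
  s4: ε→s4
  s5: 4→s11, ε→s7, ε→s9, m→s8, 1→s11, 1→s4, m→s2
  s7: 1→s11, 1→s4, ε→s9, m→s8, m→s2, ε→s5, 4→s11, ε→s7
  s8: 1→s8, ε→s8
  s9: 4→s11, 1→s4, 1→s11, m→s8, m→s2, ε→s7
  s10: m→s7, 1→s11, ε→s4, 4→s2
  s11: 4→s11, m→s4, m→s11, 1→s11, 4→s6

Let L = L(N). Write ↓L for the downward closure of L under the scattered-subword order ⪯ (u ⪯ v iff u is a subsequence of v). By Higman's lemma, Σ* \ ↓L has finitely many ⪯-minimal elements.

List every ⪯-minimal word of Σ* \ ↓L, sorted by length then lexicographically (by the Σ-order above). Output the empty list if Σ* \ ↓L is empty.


|Q|=12, |F|=5, |δ|=41 (10 ε).
min D↑ (4 st, q0=0, F={1}): 0:1→1,4→2,m→3 1:1→1,4→1,m→1 2:1→1,4→1,m→1 3:1→1,4→1,m→2 [Hopcroft].
'1': |S_i|=[10, 4] end={s11,s4,s6,s8} — reject; 1/1 deletions ∈↓L.
'44': N↓-sim [10, 5, 3] end={s11,s4,s6} rej; 2/2 deletions ∈↓L.
'4m': |S_i|=[10, 5, 4] end={s11,s3,s4,s6} rej; 2/2 deletions ∈↓L.
'm4': N↓-sim [10, 9, 3] end={s11,s4,s6} — reject; 2/2 del acc.
'mmm': run [10, 9, 6, 4] end={s11,s3,s4,s6} rej; 3/3 del acc.
5 words, ⪯-incomp.

Antichain: [1, 44, 4m, m4, mmm].


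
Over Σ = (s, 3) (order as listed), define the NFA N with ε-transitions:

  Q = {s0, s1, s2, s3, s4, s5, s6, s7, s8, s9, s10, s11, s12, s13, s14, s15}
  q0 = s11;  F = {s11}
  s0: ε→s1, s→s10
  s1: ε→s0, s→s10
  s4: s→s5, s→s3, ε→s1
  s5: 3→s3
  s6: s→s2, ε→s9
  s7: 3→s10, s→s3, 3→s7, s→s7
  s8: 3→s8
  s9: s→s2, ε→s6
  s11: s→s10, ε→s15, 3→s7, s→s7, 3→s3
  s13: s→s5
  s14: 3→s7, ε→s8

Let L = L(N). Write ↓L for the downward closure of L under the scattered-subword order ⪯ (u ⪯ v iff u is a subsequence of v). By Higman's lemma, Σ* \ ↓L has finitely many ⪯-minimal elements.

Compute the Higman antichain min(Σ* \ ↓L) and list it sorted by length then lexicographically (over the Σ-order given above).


|Q|=16, |F|=1, |δ|=25 (7 ε).
min D↑ (2 st, q0=0, F={1}): 0:s→1,3→1 1:s→1,3→1.
's': |S_i|=[5, 3] end={s10,s3,s7} — reject; 1/1 single-dels accept.
'3': run [5, 3] end={s10,s3,s7} ∉↓L; 1/1 del acc.
2 minimals (antichain).

A = [s, 3].


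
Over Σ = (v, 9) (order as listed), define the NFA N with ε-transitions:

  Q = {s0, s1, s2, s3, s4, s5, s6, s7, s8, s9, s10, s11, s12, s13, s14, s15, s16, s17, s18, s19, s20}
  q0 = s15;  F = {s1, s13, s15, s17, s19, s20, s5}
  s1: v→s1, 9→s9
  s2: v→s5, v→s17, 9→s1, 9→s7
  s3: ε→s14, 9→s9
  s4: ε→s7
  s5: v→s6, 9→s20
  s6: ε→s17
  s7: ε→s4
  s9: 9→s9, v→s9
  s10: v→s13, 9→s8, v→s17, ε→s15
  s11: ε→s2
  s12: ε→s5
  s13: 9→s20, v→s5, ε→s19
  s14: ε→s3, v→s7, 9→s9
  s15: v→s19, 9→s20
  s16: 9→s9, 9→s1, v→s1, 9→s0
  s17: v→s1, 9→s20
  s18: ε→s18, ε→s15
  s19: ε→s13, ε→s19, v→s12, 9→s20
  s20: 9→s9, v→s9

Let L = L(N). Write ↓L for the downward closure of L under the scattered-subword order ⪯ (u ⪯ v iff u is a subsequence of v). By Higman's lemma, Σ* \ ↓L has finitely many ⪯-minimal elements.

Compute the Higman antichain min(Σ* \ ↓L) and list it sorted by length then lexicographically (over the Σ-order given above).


Antichain: [9v, 99, vvvv9].

|Q|=21, |F|=7, |δ|=43 (13 ε).
min D↑ (7 st, q0=0, F={4}): 0:v→1,9→2 1:v→3,9→2 2:v→4,9→4 3:v→5,9→2 4:v→4,9→4 5:v→6,9→2 6:v→6,9→4.
'9v': |S_i|=[10, 2, 1] end={s9} — reject; 2/2 single-dels accept.
'99': run [10, 2, 1] end={s9} ∉↓L; 2/2 single-dels accept.
'vvvv9': |S_i|=[10, 9, 7, 5, 2, 1] end={s9} — reject; 5/5 single-dels accept.
3 obstructions.


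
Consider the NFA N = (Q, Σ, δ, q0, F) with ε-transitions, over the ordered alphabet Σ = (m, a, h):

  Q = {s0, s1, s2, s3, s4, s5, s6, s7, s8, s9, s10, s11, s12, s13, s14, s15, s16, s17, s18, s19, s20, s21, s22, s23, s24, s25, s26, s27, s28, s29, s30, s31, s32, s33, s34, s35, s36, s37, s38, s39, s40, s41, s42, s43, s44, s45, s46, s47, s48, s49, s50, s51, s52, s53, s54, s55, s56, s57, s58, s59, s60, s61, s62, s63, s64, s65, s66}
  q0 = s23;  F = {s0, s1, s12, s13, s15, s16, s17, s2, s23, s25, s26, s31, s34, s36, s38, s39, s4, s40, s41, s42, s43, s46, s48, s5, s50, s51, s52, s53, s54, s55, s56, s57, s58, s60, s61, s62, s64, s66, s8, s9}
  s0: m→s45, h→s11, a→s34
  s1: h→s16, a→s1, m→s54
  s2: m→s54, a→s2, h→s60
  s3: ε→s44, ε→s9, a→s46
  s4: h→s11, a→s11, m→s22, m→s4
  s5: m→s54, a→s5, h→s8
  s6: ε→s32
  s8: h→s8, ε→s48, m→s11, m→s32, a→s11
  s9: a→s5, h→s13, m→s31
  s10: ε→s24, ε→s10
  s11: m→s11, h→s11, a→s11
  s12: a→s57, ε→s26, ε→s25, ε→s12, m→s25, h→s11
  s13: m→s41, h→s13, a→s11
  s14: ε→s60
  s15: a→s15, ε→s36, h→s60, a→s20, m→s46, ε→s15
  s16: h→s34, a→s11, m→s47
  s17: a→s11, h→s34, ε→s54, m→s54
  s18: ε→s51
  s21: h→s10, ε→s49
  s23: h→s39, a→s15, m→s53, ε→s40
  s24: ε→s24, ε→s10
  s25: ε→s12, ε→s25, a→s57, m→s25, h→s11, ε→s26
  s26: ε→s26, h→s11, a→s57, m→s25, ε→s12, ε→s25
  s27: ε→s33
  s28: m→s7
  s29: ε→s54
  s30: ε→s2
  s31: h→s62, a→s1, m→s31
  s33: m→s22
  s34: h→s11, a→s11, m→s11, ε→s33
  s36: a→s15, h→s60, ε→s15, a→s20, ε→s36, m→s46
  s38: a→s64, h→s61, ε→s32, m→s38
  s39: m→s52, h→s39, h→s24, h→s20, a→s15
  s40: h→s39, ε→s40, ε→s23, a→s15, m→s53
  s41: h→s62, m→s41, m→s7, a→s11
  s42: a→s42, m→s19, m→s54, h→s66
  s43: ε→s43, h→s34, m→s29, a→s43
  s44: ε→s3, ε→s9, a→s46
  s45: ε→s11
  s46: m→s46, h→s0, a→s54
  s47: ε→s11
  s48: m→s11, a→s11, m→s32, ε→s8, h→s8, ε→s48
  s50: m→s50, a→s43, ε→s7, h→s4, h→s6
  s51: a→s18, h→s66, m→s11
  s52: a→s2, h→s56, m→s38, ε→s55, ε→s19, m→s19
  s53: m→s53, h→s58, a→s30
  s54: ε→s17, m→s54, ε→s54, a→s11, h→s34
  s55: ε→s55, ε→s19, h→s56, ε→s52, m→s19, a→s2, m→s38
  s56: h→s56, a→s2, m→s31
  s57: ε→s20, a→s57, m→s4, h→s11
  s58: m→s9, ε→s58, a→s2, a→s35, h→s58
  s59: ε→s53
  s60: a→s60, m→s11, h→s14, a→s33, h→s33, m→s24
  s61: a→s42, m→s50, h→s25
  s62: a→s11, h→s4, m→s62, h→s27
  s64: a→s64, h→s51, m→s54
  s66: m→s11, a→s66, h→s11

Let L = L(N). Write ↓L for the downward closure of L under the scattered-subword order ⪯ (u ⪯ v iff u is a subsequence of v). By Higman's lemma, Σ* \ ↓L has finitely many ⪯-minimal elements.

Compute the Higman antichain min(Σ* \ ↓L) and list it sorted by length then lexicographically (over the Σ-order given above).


|Q|=67, |F|=40, |δ|=196 (51 ε).
min D↑ (34 st, q0=0, F={12}): 0:m→1,a→2,h→3 1:m→1,a→4,h→5 2:m→6,a→2,h→7 3:m→8,a→2,h→3 4:m→9,a→4,h→7 5:m→10,a→4,h→5 6:m→6,a→9,h→11 7:m→12,a→7,h→7 8:m→13,a→4,h→14 9:m→9,a→12,h→15 10:m→16,a→17,h→18 11:m→12,a→15,h→12 12:m→12,a→12,h→12 13:m→13,a→19,h→20 14:m→16,a→4,h→14 15:m→12,a→12,h→12 16:m→16,a→21,h→22 17:m→9,a→17,h→23 18:m→24,a→12,h→18 19:m→9,a→19,h→25 20:m→26,a→27,h→28 21:m→9,a→21,h→29 22:m→22,a→12,h→30 23:m→12,a→12,h→23 24:m→24,a→12,h→22 25:m→12,a→25,h→31 26:m→26,a→32,h→30 27:m→9,a→27,h→31 28:m→28,a→33,h→12 29:m→12,a→12,h→15 30:m→30,a→12,h→12 31:m→12,a→31,h→12 32:m→9,a→32,h→15 33:m→30,a→33,h→12 [Hopcroft].
'ahm': N↓-sim [58, 36, 18, 7] end={s10,s11,s22,s24,s32,s45,s47} rej; 3/3 single-dels accept.
'mama': |S_i|=[58, 53, 31, 13, 1] end={s11} rej; 4/4 single-dels accept.
'amaa': run [58, 36, 16, 6, 1] end={s11} rej; 4/4 deletions ∈↓L.
'amhh': run [58, 36, 16, 6, 1] end={s11} rej; 4/4 single-dels accept.
'mhmha': run [58, 53, 46, 34, 16, 1] end={s11} — reject; 5/5 del acc.
'hmmhhh': N↓-sim [58, 54, 49, 38, 30, 14, 1] end={s11} rej; 6/6 del acc.
6 minimals (antichain).

min(Σ*\↓L) = [ahm, mama, amaa, amhh, mhmha, hmmhhh].


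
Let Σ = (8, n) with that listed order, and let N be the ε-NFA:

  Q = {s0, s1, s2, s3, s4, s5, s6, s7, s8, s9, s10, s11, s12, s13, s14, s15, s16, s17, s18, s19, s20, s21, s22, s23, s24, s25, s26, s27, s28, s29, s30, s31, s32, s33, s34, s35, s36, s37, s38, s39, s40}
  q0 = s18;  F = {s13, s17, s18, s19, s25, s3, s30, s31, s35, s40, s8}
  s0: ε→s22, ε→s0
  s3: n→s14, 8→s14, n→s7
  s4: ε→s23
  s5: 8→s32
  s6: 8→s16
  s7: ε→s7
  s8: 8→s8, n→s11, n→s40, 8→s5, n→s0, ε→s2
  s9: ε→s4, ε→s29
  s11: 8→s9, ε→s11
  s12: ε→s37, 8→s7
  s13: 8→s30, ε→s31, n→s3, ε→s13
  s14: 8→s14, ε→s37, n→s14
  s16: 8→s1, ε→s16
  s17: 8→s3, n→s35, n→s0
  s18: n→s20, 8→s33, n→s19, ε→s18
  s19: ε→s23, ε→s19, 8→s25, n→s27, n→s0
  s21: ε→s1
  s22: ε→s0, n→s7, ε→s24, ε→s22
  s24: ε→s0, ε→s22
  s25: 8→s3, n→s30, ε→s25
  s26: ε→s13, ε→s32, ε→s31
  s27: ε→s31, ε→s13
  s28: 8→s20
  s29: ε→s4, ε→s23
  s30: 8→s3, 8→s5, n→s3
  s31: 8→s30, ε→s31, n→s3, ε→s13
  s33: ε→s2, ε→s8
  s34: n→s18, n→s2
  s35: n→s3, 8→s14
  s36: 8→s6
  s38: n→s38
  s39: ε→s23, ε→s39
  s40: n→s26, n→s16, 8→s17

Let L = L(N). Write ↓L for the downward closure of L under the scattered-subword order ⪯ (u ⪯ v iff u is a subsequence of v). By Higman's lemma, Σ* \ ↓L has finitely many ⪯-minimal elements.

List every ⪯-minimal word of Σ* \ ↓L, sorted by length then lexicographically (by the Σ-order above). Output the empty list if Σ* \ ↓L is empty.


min(Σ*\↓L) = [n888, n88n, nnn8, nnnn, 8n8n8].

|Q|=41, |F|=11, |δ|=80 (36 ε).
min D↑ (11 st, q0=0, F={10}): 0:8→1,n→2 1:8→1,n→3 2:8→4,n→5 3:8→6,n→5 4:8→7,n→8 5:8→8,n→7 6:8→7,n→9 7:8→10,n→10 8:8→7,n→7 9:8→10,n→7 10:8→10,n→10 (ε-aug+det+¬).
'n888': |S_i|=[31, 27, 18, 6, 3] end={s14,s32,s37} ∉↓L; 4/4 del acc.
'n88n': N↓-sim [31, 27, 18, 6, 3] end={s14,s37,s7} ∉↓L; 4/4 single-dels accept.
'nnn8': N↓-sim [31, 27, 17, 4, 2] end={s14,s37} — reject; 4/4 deletions ∈↓L.
'nnnn': run [31, 27, 17, 4, 3] end={s14,s37,s7} rej; 4/4 del acc.
'8n8n8': |S_i|=[31, 27, 23, 17, 8, 2] end={s14,s37} rej; 5/5 deletions ∈↓L.
5 obstructions.


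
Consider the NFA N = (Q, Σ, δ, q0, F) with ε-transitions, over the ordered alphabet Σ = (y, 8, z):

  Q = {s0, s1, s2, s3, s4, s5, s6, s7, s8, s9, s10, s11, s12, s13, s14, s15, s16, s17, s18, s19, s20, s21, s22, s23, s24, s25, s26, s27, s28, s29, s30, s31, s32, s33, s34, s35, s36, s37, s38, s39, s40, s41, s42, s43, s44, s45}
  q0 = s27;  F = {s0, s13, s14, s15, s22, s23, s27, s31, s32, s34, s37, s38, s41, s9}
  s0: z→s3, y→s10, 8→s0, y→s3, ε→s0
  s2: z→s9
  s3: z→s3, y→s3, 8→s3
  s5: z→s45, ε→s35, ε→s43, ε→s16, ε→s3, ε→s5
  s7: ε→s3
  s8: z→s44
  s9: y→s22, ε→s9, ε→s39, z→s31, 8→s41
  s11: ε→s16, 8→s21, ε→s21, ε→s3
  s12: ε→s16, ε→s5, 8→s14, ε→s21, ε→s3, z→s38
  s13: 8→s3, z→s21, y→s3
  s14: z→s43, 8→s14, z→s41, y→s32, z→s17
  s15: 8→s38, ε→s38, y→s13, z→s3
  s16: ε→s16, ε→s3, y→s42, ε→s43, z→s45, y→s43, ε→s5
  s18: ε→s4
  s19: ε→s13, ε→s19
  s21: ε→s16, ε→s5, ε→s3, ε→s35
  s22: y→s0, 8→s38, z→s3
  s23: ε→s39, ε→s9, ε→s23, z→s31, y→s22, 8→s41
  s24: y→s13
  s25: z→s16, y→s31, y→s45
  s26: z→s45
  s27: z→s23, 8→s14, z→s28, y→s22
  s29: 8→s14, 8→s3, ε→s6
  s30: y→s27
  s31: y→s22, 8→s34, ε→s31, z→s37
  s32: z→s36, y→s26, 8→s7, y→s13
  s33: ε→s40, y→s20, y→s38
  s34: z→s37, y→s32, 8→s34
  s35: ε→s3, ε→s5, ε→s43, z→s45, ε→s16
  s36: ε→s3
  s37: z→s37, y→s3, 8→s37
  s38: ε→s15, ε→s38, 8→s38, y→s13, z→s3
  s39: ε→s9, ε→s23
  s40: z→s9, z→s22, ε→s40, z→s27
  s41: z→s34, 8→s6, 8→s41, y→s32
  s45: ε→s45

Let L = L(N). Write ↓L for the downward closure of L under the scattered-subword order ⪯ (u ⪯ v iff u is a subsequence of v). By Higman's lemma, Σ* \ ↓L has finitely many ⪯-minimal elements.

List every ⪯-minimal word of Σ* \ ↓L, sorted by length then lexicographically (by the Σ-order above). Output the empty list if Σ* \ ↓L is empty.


Antichain: [yz, yyy, 8y8, zzzy].

|Q|=46, |F|=14, |δ|=119 (45 ε).
min D↑ (13 st, q0=0, F={6}): 0:y→1,8→2,z→3 1:y→4,8→5,z→6 2:y→7,8→2,z→8 3:y→1,8→8,z→9 4:y→6,8→4,z→6 5:y→10,8→5,z→6 6:y→6,8→6,z→6 7:y→10,8→6,z→6 8:y→7,8→8,z→11 9:y→1,8→11,z→12 10:y→6,8→6,z→6 11:y→7,8→11,z→12 12:y→6,8→12,z→12 (ε-aug+det+¬).
'yz': run [30, 18, 9] end={s16,s21,s3,s35,s36,s42,s43,s45,s5} rej; 2/2 del acc.
'yyy': |S_i|=[30, 18, 12, 4] end={s10,s3,s42,s43} rej; 3/3 single-dels accept.
'8y8': |S_i|=[30, 23, 14, 2] end={s3,s7} — reject; 3/3 del acc.
'zzzy': N↓-sim [30, 28, 21, 10, 3] end={s3,s42,s43} rej; 4/4 single-dels accept.
4 minimals (antichain).


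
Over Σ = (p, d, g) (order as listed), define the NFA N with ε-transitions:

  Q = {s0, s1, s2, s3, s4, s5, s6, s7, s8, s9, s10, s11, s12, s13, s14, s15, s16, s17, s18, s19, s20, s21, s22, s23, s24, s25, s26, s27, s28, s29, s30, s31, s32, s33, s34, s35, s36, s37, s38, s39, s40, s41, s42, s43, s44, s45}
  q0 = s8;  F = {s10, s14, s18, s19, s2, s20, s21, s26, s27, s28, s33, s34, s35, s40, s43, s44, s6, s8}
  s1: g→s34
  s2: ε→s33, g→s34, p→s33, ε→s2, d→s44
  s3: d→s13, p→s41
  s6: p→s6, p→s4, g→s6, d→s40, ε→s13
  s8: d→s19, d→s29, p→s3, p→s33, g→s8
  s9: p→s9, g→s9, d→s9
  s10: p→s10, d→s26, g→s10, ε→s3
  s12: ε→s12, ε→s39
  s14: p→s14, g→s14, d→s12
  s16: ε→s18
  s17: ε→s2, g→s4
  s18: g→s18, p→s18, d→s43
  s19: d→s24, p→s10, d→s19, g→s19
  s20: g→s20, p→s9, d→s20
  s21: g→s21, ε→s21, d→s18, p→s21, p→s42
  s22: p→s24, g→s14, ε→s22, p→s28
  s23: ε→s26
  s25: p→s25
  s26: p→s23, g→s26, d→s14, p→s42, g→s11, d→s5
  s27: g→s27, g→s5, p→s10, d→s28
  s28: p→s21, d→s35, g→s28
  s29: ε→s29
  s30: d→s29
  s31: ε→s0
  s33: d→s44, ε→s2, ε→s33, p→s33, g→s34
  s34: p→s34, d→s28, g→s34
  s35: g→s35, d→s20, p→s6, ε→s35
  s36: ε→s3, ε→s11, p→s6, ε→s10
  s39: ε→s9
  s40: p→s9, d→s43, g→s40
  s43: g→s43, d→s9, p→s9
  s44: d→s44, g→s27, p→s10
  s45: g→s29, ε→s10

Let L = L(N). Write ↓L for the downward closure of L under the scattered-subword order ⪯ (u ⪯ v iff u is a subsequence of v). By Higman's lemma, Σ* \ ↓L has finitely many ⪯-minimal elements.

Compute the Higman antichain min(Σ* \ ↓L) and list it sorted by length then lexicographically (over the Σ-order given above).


|Q|=46, |F|=18, |δ|=98 (21 ε).
min D↑ (18 st, q0=0, F={15}): 0:p→1,d→2,g→0 1:p→1,d→3,g→4 2:p→5,d→2,g→2 3:p→5,d→3,g→6 4:p→4,d→7,g→4 5:p→5,d→8,g→5 6:p→5,d→7,g→6 7:p→9,d→10,g→7 8:p→8,d→11,g→8 9:p→9,d→12,g→9 10:p→13,d→14,g→10 11:p→11,d→15,g→11 12:p→12,d→16,g→12 13:p→13,d→17,g→13 14:p→15,d→14,g→14 15:p→15,d→15,g→15 16:p→15,d→15,g→16 17:p→15,d→16,g→17 (ε-aug+det+¬).
'dpddd': |S_i|=[31, 27, 19, 13, 6, 3] end={s12,s39,s9} — reject; 5/5 deletions ∈↓L.
'pgdddp': N↓-sim [31, 27, 24, 19, 13, 6, 1] end={s9} rej; 6/6 del acc.
2 obstructions.

Antichain: [dpddd, pgdddp].


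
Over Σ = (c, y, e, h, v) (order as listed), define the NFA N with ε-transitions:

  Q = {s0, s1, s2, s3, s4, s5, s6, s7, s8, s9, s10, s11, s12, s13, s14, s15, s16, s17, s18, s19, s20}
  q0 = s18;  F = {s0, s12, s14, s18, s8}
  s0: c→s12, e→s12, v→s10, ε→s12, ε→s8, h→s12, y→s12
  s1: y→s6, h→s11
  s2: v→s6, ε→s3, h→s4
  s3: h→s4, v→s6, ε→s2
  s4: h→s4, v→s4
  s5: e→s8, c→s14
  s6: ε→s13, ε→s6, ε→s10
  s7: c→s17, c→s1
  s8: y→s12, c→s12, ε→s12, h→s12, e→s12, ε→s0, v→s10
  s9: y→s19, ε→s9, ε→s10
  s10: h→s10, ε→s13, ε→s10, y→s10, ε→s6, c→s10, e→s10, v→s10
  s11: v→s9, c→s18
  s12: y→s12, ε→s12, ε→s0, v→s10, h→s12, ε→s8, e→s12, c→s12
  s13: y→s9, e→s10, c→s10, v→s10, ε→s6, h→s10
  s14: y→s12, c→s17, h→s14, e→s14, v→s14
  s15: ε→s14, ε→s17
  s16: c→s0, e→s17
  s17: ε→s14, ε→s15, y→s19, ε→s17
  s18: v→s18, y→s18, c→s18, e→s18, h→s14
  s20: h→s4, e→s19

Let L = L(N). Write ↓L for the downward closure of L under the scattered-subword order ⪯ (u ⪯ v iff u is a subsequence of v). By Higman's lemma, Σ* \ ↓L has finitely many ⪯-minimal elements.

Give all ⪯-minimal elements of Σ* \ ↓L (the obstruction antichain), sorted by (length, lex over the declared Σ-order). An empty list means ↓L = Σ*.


|Q|=21, |F|=5, |δ|=78 (23 ε).
min D↑ (4 st, q0=0, F={3}): 0:c→0,y→0,e→0,h→1,v→0 1:c→1,y→2,e→1,h→1,v→1 2:c→2,y→2,e→2,h→2,v→3 3:c→3,y→3,e→3,h→3,v→3 [Hopcroft].
'hyv': N↓-sim [12, 11, 8, 5] end={s10,s13,s19,s6,s9} — reject; 3/3 del acc.
1 words, ⪯-incomp.

min(Σ*\↓L) = [hyv].


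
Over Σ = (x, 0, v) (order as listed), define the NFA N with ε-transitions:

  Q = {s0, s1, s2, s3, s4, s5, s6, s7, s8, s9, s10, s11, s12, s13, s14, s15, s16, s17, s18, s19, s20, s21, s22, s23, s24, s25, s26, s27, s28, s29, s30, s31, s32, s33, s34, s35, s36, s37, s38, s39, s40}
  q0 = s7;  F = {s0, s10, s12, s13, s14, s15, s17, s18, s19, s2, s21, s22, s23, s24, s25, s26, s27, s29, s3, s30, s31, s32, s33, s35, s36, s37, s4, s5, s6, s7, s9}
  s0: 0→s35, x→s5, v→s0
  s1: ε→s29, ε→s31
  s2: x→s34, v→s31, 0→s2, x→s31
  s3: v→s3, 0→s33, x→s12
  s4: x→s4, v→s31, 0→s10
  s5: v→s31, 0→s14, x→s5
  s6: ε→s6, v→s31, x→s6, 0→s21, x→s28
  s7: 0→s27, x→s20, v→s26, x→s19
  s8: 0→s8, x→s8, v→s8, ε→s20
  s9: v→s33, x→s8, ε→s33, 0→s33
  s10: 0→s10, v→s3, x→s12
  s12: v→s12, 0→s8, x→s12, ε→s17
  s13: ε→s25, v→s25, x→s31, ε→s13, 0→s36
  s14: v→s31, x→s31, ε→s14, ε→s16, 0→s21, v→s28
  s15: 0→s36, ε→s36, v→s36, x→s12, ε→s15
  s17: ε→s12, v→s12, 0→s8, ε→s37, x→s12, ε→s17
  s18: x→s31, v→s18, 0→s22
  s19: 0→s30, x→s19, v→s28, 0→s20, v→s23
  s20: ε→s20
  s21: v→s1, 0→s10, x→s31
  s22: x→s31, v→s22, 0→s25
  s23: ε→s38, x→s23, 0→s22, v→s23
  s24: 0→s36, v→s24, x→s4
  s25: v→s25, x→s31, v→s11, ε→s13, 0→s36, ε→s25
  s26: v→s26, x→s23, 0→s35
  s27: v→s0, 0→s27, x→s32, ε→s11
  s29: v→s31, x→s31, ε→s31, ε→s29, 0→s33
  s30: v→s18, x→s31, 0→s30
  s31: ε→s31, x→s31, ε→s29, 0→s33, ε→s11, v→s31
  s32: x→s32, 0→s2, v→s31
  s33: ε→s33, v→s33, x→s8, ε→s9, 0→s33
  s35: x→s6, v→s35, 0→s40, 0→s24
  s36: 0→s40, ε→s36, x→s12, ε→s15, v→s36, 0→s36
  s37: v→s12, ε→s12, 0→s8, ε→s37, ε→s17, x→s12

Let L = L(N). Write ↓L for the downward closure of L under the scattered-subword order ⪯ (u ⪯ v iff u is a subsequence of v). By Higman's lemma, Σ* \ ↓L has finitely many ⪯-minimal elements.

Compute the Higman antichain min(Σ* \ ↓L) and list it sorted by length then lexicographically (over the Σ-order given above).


min(Σ*\↓L) = [x0x0x, 0xv0x, v000x0].

|Q|=41, |F|=31, |δ|=137 (32 ε).
min D↑ (26 st, q0=0, F={22}): 0:x→1,0→2,v→3 1:x→1,0→4,v→5 2:x→6,0→2,v→7 3:x→5,0→8,v→3 4:x→9,0→4,v→10 5:x→5,0→11,v→5 6:x→6,0→12,v→9 7:x→13,0→8,v→7 8:x→14,0→15,v→8 9:x→9,0→16,v→9 10:x→9,0→11,v→10 11:x→9,0→17,v→11 12:x→9,0→12,v→9 13:x→13,0→18,v→9 14:x→14,0→19,v→9 15:x→20,0→21,v→15 16:x→22,0→16,v→16 17:x→9,0→21,v→17 18:x→9,0→19,v→9 19:x→9,0→23,v→9 20:x→20,0→23,v→9 21:x→24,0→21,v→21 22:x→22,0→22,v→22 23:x→24,0→23,v→25 24:x→24,0→22,v→24 25:x→24,0→16,v→25 [Hopcroft].
'x0x0x': |S_i|=[40, 34, 27, 11, 4, 2] end={s20,s8} — reject; 5/5 single-dels accept.
'0xv0x': |S_i|=[40, 35, 23, 13, 4, 2] end={s20,s8} — reject; 5/5 deletions ∈↓L.
'v000x0': N↓-sim [40, 33, 27, 21, 12, 5, 2] end={s20,s8} rej; 6/6 deletions ∈↓L.
3 words, ⪯-incomp.


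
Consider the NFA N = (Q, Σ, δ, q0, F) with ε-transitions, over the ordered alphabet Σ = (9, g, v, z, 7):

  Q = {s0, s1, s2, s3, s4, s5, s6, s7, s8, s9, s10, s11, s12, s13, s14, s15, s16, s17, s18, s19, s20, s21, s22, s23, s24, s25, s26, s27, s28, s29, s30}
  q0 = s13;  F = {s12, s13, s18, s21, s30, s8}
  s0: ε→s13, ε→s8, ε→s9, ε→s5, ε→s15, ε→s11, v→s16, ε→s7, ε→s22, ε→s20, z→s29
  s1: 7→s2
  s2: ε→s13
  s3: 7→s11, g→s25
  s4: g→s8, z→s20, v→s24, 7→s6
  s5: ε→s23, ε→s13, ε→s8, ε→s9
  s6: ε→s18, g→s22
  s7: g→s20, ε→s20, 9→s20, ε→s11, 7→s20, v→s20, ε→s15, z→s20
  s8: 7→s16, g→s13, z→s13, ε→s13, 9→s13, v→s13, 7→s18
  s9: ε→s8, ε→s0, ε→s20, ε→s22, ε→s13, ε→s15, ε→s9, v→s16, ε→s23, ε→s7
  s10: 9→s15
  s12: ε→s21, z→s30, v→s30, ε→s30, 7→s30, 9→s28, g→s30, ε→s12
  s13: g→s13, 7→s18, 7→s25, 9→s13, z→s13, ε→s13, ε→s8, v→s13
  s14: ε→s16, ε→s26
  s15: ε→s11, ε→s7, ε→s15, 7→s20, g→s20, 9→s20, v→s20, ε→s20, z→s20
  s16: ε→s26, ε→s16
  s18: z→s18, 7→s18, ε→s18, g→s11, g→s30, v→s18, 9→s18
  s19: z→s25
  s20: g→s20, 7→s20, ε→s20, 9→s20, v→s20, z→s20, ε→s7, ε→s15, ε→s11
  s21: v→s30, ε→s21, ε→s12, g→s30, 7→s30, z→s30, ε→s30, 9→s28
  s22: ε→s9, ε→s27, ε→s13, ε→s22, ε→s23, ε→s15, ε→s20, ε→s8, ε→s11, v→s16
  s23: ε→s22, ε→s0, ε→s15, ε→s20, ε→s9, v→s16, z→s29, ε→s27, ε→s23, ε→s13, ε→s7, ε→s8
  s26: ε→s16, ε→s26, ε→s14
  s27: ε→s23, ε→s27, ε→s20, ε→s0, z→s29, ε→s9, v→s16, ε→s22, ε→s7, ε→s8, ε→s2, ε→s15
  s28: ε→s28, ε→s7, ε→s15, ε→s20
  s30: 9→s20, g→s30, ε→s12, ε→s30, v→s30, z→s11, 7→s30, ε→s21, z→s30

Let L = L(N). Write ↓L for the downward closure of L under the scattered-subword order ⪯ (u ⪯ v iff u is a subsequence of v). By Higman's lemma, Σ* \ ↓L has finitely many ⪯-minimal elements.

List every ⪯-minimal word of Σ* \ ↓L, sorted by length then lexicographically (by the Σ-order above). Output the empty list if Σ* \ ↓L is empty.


|Q|=31, |F|=6, |δ|=155 (88 ε).
min D↑ (4 st, q0=0, F={3}): 0:9→0,g→0,v→0,z→0,7→1 1:9→1,g→2,v→1,z→1,7→1 2:9→3,g→2,v→2,z→2,7→2 3:9→3,g→3,v→3,z→3,7→3.
'7g9': N↓-sim [15, 13, 8, 5] end={s11,s15,s20,s28,s7} — reject; 3/3 deletions ∈↓L.
1 minimals (antichain).

A = [7g9].
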